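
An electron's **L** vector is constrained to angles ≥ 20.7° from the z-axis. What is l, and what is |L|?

cos θ_min = l/√(l(l+1)) = √(l/(l+1)), so l/(l+1) = cos²(20.7°) = 0.8751.
Solving: l = 7.
Then |L| = ℏ√(7·8) = 2√14 ℏ.

l = 7, |L| = 2√14 ℏ ≈ 7.483ℏ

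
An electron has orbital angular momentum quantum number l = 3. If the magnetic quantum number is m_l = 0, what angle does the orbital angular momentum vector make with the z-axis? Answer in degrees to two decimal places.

|L| = ℏ√(l(l+1)) = 2√3 ℏ.
L_z = m_l ℏ = 0ℏ.
cos θ = L_z/|L| = 0/√12, so θ ≈ 90.00°.

θ ≈ 90.00°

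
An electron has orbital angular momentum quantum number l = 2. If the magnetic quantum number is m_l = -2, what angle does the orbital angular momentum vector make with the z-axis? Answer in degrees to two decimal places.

|L| = √(l(l+1)) ℏ = √6 ℏ.
L_z = m_l ℏ = −2ℏ.
cos θ = L_z/|L| = -2/√6, so θ ≈ 144.74°.

θ ≈ 144.74°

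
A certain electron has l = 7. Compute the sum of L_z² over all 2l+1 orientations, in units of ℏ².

m_l ∈ {-7, -6, -5, -4, -3, -2, -1, 0, 1, 2, 3, 4, 5, 6, 7}.
Summing m² from −7 to 7: Σ m_l² = 280.

Σ(L_z)² = 280 ℏ²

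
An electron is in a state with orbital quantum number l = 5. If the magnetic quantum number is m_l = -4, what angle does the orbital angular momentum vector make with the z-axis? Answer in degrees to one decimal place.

|L|² = l(l+1)ℏ² = 30ℏ², so |L| = √30 ℏ.
L_z = m_l ℏ = −4ℏ.
cos θ = L_z/|L| = -4/√30, so θ ≈ 136.9°.

θ ≈ 136.9°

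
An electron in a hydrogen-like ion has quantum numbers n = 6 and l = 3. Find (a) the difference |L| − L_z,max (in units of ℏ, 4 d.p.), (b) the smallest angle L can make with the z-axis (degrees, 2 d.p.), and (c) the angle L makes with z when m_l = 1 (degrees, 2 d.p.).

|L| − L_z,max = (2√3 − 3)ℏ ≈ 0.4641ℏ.
cos θ_min = 3/√12, so θ_min ≈ 30.00°.
For m_l = 1: cos θ = 1/√12, θ ≈ 73.22°.

|L|−L_z,max ≈ 0.4641ℏ; θ_min ≈ 30.00°; θ(m_l=1) ≈ 73.22°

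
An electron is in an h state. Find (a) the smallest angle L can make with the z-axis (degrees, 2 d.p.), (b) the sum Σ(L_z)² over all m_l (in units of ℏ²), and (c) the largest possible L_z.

For an h orbital, l = 5.
cos θ_min = 5/√30, so θ_min ≈ 24.09°.
Σ m_l² = 110, so Σ(L_z)² = 110 ℏ².
L_z,max = lℏ = 5ℏ.

θ_min ≈ 24.09°; Σ(L_z)² = 110 ℏ²; L_z,max = 5ℏ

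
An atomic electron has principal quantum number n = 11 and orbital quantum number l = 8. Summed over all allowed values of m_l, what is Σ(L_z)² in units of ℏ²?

m_l runs from −8 to 8, i.e. {-8, -7, -6, -5, -4, -3, -2, -1, 0, 1, 2, 3, 4, 5, 6, 7, 8}.
Summing m² from −8 to 8: Σ m_l² = 408.

Σ(L_z)² = 408 ℏ²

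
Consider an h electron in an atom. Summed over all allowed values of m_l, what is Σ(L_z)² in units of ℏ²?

For an h orbital, l = 5.
m_l runs from −5 to 5, i.e. {-5, -4, -3, -2, -1, 0, 1, 2, 3, 4, 5}.
Summing m² from −5 to 5: Σ m_l² = 110.

Σ(L_z)² = 110 ℏ²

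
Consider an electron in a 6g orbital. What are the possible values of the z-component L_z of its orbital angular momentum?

L_z ∈ {−4ℏ, −3ℏ, −2ℏ, −ℏ, 0, ℏ, 2ℏ, 3ℏ, 4ℏ}

The 6g subshell has l = 4.
L_z = m_l ℏ with m_l ranging from −l to +l in integer steps.
For l = 4: m_l ∈ {-4, -3, -2, -1, 0, 1, 2, 3, 4}.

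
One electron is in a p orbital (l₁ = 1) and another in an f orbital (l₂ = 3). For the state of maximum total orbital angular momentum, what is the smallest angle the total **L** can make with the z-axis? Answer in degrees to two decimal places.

L runs from |1 − 3| = 2 to 1 + 3 = 4.
L ∈ {2, 3, 4}.
The maximum is L = 4, with |L_tot| = ℏ√(4·5) = 2√5 ℏ.
The minimum angle with z is arccos(4/√20) ≈ 26.57°.

θ_min ≈ 26.57°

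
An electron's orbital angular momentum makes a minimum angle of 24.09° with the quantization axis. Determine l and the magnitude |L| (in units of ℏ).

l = 5, |L| = √30 ℏ ≈ 5.477ℏ

cos θ_min = l/√(l(l+1)) = √(l/(l+1)), so l/(l+1) = cos²(24.09°) = 0.8334.
Solving: l = 5.
Then |L| = ℏ√(5·6) = √30 ℏ.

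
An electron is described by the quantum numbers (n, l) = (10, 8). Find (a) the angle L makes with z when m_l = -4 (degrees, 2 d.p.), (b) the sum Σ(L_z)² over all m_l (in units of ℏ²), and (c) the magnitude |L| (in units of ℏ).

θ(m_l=-4) ≈ 118.13°; Σ(L_z)² = 408 ℏ²; |L| = 6√2 ℏ ≈ 8.485ℏ

For m_l = -4: cos θ = -4/√72, θ ≈ 118.13°.
Σ m_l² = 408, so Σ(L_z)² = 408 ℏ².
|L| = ℏ√(8·9) = 6√2 ℏ ≈ 8.485ℏ.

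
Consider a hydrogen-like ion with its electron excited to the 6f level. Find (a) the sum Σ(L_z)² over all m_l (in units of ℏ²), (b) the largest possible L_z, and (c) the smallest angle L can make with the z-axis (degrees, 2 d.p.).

Σ(L_z)² = 28 ℏ²; L_z,max = 3ℏ; θ_min ≈ 30.00°

The 6f level has l = 3.
Σ m_l² = 28, so Σ(L_z)² = 28 ℏ².
L_z,max = lℏ = 3ℏ.
cos θ_min = 3/√12, so θ_min ≈ 30.00°.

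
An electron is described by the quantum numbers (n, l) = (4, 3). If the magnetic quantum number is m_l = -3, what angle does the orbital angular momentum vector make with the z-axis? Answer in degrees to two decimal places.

θ ≈ 150.00°

|L| = √(l(l+1)) ℏ = 2√3 ℏ.
L_z = m_l ℏ = −3ℏ.
cos θ = L_z/|L| = -3/√12, so θ ≈ 150.00°.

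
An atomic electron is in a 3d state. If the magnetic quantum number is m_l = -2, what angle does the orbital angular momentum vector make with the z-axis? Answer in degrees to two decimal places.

The 3d subshell has l = 2.
|L| = √(l(l+1)) ℏ = √6 ℏ.
L_z = m_l ℏ = −2ℏ.
cos θ = L_z/|L| = -2/√6, so θ ≈ 144.74°.

θ ≈ 144.74°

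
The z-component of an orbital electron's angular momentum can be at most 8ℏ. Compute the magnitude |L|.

The maximum L_z equals lℏ, giving l = 8.
|L| = ℏ√(l(l+1)) = 6√2 ℏ.

|L| = 6√2 ℏ ≈ 8.485ℏ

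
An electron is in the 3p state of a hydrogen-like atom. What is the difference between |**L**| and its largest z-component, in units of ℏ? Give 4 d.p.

|L| − L_z,max ≈ 0.4142ℏ

The 3p subshell has l = 1.
|L| = √2 ℏ ≈ 1.4142ℏ, while L_z,max = lℏ = 1ℏ.
The difference is (√2 − 1)ℏ ≈ 0.4142ℏ.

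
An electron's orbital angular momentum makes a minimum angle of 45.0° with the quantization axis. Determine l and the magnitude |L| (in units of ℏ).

l = 1, |L| = √2 ℏ ≈ 1.414ℏ

At minimum angle, m_l = l, so cos θ = l/√(l(l+1)); cos²θ = l/(l+1) = 0.5000.
l = cos²θ/sin²θ ≈ 1.
Then |L| = ℏ√(1·2) = √2 ℏ.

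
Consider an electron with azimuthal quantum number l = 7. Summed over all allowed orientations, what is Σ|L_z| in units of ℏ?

Σ|L_z| = 56 ℏ

m_l runs from −7 to 7, i.e. {-7, -6, -5, -4, -3, -2, -1, 0, 1, 2, 3, 4, 5, 6, 7}.
Σ|m_l| = l(l+1) = 56.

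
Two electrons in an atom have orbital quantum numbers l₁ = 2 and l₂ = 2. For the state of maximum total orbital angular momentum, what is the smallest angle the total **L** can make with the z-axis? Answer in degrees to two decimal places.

By the triangle rule, |l₁ − l₂| ≤ L ≤ l₁ + l₂.
L ∈ {0, 1, 2, 3, 4}.
The maximum is L = 4, with |L_tot| = ℏ√(4·5) = 2√5 ℏ.
The minimum angle with z is arccos(4/√20) ≈ 26.57°.

θ_min ≈ 26.57°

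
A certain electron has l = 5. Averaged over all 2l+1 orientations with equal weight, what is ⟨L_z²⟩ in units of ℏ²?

⟨L_z²⟩ = 10 ℏ²

m_l ∈ {-5, -4, -3, -2, -1, 0, 1, 2, 3, 4, 5}.
⟨L_z²⟩ = ℏ²·(Σ m_l²)/(2l+1) = ℏ²·110/11 = 10ℏ².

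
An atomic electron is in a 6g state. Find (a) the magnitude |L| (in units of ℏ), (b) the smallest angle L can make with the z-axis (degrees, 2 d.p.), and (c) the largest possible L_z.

For 6g, l = 4.
|L| = ℏ√(4·5) = 2√5 ℏ ≈ 4.472ℏ.
cos θ_min = 4/√20, so θ_min ≈ 26.57°.
L_z,max = lℏ = 4ℏ.

|L| = 2√5 ℏ ≈ 4.472ℏ; θ_min ≈ 26.57°; L_z,max = 4ℏ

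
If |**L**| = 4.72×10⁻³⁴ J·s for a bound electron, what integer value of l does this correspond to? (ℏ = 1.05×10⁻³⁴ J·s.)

In units of ℏ, |L| ≈ 4.495.
l(l+1) ≈ 4.495² ≈ 20.21, so l = 4.

l = 4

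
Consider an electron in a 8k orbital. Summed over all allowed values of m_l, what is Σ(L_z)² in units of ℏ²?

Σ(L_z)² = 280 ℏ²

For 8k, l = 7.
m_l ∈ {-7, -6, -5, -4, -3, -2, -1, 0, 1, 2, 3, 4, 5, 6, 7}.
Σ m_l² = l(l+1)(2l+1)/3 = 7·8·15/3 = 280.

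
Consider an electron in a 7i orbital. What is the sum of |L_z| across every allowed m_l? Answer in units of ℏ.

For 7i, l = 6.
m_l ∈ {-6, -5, -4, -3, -2, -1, 0, 1, 2, 3, 4, 5, 6}.
Σ|m_l| = l(l+1) = 42.

Σ|L_z| = 42 ℏ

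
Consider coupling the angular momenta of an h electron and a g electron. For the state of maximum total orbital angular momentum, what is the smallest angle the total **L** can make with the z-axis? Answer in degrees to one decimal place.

L runs from |5 − 4| = 1 to 5 + 4 = 9.
Allowed values: L = 1, 2, 3, 4, 5, 6, 7, 8, 9.
The maximum is L = 9, with |L_tot| = ℏ√(9·10) = 3√10 ℏ.
The minimum angle with z is arccos(9/√90) ≈ 18.4°.

θ_min ≈ 18.4°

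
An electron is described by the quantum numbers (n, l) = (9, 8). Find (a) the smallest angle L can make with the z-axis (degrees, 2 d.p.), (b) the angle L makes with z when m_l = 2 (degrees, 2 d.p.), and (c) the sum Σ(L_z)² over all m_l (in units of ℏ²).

cos θ_min = 8/√72, so θ_min ≈ 19.47°.
For m_l = 2: cos θ = 2/√72, θ ≈ 76.37°.
Σ m_l² = 408, so Σ(L_z)² = 408 ℏ².

θ_min ≈ 19.47°; θ(m_l=2) ≈ 76.37°; Σ(L_z)² = 408 ℏ²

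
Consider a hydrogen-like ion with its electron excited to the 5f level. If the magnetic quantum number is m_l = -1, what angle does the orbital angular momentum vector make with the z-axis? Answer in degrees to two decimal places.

θ ≈ 106.78°

The 5f level has l = 3.
|L| = √(l(l+1)) ℏ = 2√3 ℏ.
L_z = m_l ℏ = −1ℏ.
cos θ = L_z/|L| = -1/√12, so θ ≈ 106.78°.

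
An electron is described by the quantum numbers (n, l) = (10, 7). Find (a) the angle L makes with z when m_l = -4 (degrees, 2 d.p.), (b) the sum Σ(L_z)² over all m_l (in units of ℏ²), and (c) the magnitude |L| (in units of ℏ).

θ(m_l=-4) ≈ 122.31°; Σ(L_z)² = 280 ℏ²; |L| = 2√14 ℏ ≈ 7.483ℏ

For m_l = -4: cos θ = -4/√56, θ ≈ 122.31°.
Σ m_l² = 280, so Σ(L_z)² = 280 ℏ².
|L| = ℏ√(7·8) = 2√14 ℏ ≈ 7.483ℏ.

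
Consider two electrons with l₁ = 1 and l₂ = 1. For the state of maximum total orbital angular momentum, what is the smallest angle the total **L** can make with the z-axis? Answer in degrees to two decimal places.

θ_min ≈ 35.26°

Angular momentum addition gives L = |l₁ − l₂|, …, l₁ + l₂.
L ∈ {0, 1, 2}.
The maximum is L = 2, with |L_tot| = ℏ√(2·3) = √6 ℏ.
The minimum angle with z is arccos(2/√6) ≈ 35.26°.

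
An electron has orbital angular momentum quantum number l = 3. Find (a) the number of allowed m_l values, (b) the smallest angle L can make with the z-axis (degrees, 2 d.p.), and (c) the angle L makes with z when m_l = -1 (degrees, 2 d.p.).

7 values; θ_min ≈ 30.00°; θ(m_l=-1) ≈ 106.78°

There are 2l+1 = 7 values of m_l.
cos θ_min = 3/√12, so θ_min ≈ 30.00°.
For m_l = -1: cos θ = -1/√12, θ ≈ 106.78°.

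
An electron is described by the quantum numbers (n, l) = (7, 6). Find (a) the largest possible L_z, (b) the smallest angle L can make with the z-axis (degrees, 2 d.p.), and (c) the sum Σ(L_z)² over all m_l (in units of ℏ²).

L_z,max = 6ℏ; θ_min ≈ 22.21°; Σ(L_z)² = 182 ℏ²

L_z,max = lℏ = 6ℏ.
cos θ_min = 6/√42, so θ_min ≈ 22.21°.
Σ m_l² = 182, so Σ(L_z)² = 182 ℏ².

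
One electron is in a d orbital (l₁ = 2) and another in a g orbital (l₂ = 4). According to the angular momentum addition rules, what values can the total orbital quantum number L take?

L runs from |2 − 4| = 2 to 2 + 4 = 6.
Allowed values: L = 2, 3, 4, 5, 6.

L = 2, 3, 4, 5, 6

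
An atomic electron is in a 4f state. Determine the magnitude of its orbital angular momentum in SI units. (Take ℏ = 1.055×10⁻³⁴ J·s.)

The 4f subshell has l = 3.
|L| = ℏ√(l(l+1)) = ℏ√(3·4) = 2√3 ℏ
Numerically, |L| = 3.464 × (1.055×10⁻³⁴ J·s) = 3.655×10⁻³⁴ J·s.

|L| = 3.655×10⁻³⁴ J·s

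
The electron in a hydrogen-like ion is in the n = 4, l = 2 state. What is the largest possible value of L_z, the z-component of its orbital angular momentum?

L_z = m_l ℏ with m_l ∈ {−2, …, 2}; the maximum is m_l = 2.

L_z,max = 2ℏ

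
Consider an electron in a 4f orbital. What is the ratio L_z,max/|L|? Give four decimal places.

L_z,max/|L| = 0.8660

For 4f, l = 3.
|L| = 2√3 ℏ ≈ 3.4641ℏ, while L_z,max = lℏ = 3ℏ.
L_z,max/|L| = 3/√12 = 0.8660.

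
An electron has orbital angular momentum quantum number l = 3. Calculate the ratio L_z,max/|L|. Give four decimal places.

|L| = 2√3 ℏ ≈ 3.4641ℏ, while L_z,max = lℏ = 3ℏ.
L_z,max/|L| = 3/√12 = 0.8660.

L_z,max/|L| = 0.8660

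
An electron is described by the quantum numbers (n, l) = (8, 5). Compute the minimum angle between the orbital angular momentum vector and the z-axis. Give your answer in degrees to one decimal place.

|L| = √(l(l+1)) ℏ = √30 ℏ.
The smallest angle corresponds to the largest L_z, i.e. m_l = l = 5, giving L_z = 5ℏ.
cos θ_min = 5/√30, so θ_min ≈ 24.1°.

θ_min ≈ 24.1°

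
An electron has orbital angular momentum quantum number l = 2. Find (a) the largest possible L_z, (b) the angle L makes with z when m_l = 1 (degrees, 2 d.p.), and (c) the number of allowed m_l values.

L_z,max = 2ℏ; θ(m_l=1) ≈ 65.91°; 5 values

L_z,max = lℏ = 2ℏ.
For m_l = 1: cos θ = 1/√6, θ ≈ 65.91°.
There are 2l+1 = 5 values of m_l.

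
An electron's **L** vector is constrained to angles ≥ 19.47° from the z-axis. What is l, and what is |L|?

l = 8, |L| = 6√2 ℏ ≈ 8.485ℏ

cos²θ_min = l/(l+1) = 0.8889.
Solving: l = 8.
Then |L| = ℏ√(8·9) = 6√2 ℏ.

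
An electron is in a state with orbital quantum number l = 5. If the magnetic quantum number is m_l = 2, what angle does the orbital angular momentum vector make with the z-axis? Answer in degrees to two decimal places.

θ ≈ 68.58°

|L| = ℏ√(l(l+1)) = √30 ℏ.
L_z = m_l ℏ = 2ℏ.
cos θ = L_z/|L| = 2/√30, so θ ≈ 68.58°.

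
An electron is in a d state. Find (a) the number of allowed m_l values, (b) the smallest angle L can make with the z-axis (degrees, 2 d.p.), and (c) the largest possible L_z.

For a d orbital, l = 2.
There are 2l+1 = 5 values of m_l.
cos θ_min = 2/√6, so θ_min ≈ 35.26°.
L_z,max = lℏ = 2ℏ.

5 values; θ_min ≈ 35.26°; L_z,max = 2ℏ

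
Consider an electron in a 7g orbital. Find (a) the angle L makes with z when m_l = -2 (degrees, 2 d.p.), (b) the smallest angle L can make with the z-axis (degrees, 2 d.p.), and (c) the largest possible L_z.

θ(m_l=-2) ≈ 116.57°; θ_min ≈ 26.57°; L_z,max = 4ℏ

The 7g subshell has l = 4.
For m_l = -2: cos θ = -2/√20, θ ≈ 116.57°.
cos θ_min = 4/√20, so θ_min ≈ 26.57°.
L_z,max = lℏ = 4ℏ.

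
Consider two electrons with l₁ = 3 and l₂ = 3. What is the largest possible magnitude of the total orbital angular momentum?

|L_tot|_max = √42 ℏ ≈ 6.481ℏ

By the triangle rule, |l₁ − l₂| ≤ L ≤ l₁ + l₂.
Allowed values: L = 0, 1, 2, 3, 4, 5, 6.
The largest magnitude corresponds to L = 6: |L_tot| = ℏ√(6·7) = √42 ℏ.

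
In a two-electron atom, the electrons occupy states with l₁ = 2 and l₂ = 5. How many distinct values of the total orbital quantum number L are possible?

Angular momentum addition gives L = |l₁ − l₂|, …, l₁ + l₂.
So L can be 3, 4, 5, 6, 7.
That is 5 values.

5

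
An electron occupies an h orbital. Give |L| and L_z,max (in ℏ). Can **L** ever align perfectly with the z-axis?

No: L_z,max = 5ℏ < |L| = √30 ℏ ≈ 5.477ℏ

For an h orbital, l = 5.
|L| = √30 ℏ ≈ 5.4772ℏ, while L_z,max = lℏ = 5ℏ.
Since |L| > L_z,max, the vector can never point exactly along z; the closest it comes is θ_min = arccos(5/√30) ≈ 24.1°.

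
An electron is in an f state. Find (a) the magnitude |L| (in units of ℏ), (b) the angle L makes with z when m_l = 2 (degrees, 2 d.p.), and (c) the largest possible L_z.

|L| = 2√3 ℏ ≈ 3.464ℏ; θ(m_l=2) ≈ 54.74°; L_z,max = 3ℏ

The letter f corresponds to l = 3.
|L| = ℏ√(3·4) = 2√3 ℏ ≈ 3.464ℏ.
For m_l = 2: cos θ = 2/√12, θ ≈ 54.74°.
L_z,max = lℏ = 3ℏ.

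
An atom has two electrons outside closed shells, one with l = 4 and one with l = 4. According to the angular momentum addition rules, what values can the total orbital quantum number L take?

L = 0, 1, 2, 3, 4, 5, 6, 7, 8

The total orbital quantum number L ranges from |l₁ − l₂| to l₁ + l₂ in integer steps.
Allowed values: L = 0, 1, 2, 3, 4, 5, 6, 7, 8.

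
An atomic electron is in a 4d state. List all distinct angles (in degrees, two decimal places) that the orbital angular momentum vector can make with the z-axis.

θ ∈ {35.26°, 65.91°, 90.00°, 114.09°, 144.74°}

For 4d, l = 2.
|L| = ℏ√(l(l+1)) = √6 ℏ.
cos θ = m_l/√6 for each m_l ∈ {-2, -1, 0, 1, 2}.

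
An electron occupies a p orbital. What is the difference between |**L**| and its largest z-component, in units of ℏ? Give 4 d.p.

|L| − L_z,max ≈ 0.4142ℏ

The letter p corresponds to l = 1.
|L| = √2 ℏ ≈ 1.4142ℏ, while L_z,max = lℏ = 1ℏ.
The difference is (√2 − 1)ℏ ≈ 0.4142ℏ.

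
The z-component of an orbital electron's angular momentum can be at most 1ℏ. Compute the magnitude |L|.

Since max m_l = l, l = 1.
Then |L| = ℏ√(1·2) = √2 ℏ.

|L| = √2 ℏ ≈ 1.414ℏ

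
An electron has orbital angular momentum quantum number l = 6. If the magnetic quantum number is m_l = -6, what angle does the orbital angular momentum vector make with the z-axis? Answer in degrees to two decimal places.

|L| = √(l(l+1)) ℏ = √42 ℏ.
L_z = m_l ℏ = −6ℏ.
cos θ = L_z/|L| = -6/√42, so θ ≈ 157.79°.

θ ≈ 157.79°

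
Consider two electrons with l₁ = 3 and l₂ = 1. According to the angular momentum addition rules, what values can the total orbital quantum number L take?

L = 2, 3, 4

Angular momentum addition gives L = |l₁ − l₂|, …, l₁ + l₂.
Allowed values: L = 2, 3, 4.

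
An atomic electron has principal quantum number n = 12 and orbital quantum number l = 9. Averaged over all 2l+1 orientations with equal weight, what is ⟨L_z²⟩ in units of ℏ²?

⟨L_z²⟩ = 30 ℏ²

m_l ∈ {-9, -8, -7, -6, -5, -4, -3, -2, -1, 0, 1, 2, 3, 4, 5, 6, 7, 8, 9}.
Average of L_z² over 19 states: 570/19 ℏ² = 30 ℏ².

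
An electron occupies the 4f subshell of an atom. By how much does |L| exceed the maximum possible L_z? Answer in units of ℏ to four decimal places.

The 4f subshell has l = 3.
|L| = 2√3 ℏ ≈ 3.4641ℏ, while L_z,max = lℏ = 3ℏ.
The difference is (2√3 − 3)ℏ ≈ 0.4641ℏ.

|L| − L_z,max ≈ 0.4641ℏ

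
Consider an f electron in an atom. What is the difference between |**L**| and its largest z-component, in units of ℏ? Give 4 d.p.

The letter f corresponds to l = 3.
|L| = 2√3 ℏ ≈ 3.4641ℏ, while L_z,max = lℏ = 3ℏ.
The difference is (2√3 − 3)ℏ ≈ 0.4641ℏ.

|L| − L_z,max ≈ 0.4641ℏ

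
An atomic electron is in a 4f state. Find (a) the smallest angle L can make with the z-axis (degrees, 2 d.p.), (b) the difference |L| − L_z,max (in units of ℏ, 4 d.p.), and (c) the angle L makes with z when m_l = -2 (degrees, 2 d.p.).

For 4f, l = 3.
cos θ_min = 3/√12, so θ_min ≈ 30.00°.
|L| − L_z,max = (2√3 − 3)ℏ ≈ 0.4641ℏ.
For m_l = -2: cos θ = -2/√12, θ ≈ 125.26°.

θ_min ≈ 30.00°; |L|−L_z,max ≈ 0.4641ℏ; θ(m_l=-2) ≈ 125.26°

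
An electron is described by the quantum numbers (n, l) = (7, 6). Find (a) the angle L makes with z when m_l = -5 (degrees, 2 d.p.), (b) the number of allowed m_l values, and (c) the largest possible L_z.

For m_l = -5: cos θ = -5/√42, θ ≈ 140.49°.
There are 2l+1 = 13 values of m_l.
L_z,max = lℏ = 6ℏ.

θ(m_l=-5) ≈ 140.49°; 13 values; L_z,max = 6ℏ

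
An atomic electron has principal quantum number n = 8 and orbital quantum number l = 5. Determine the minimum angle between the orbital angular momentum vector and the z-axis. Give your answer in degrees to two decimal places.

|L|² = l(l+1)ℏ² = 30ℏ², so |L| = √30 ℏ.
The smallest angle corresponds to the largest L_z, i.e. m_l = l = 5, giving L_z = 5ℏ.
cos θ_min = 5/√30, so θ_min ≈ 24.09°.

θ_min ≈ 24.09°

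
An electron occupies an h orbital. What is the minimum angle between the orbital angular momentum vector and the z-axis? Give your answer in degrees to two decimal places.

θ_min ≈ 24.09°

For an h orbital, l = 5.
|L| = ℏ√(l(l+1)) = √30 ℏ.
The smallest angle corresponds to the largest L_z, i.e. m_l = l = 5, giving L_z = 5ℏ.
cos θ_min = 5/√30, so θ_min ≈ 24.09°.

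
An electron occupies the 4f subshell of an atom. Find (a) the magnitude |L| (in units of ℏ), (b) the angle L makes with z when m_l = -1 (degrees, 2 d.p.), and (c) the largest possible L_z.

|L| = 2√3 ℏ ≈ 3.464ℏ; θ(m_l=-1) ≈ 106.78°; L_z,max = 3ℏ

For 4f, l = 3.
|L| = ℏ√(3·4) = 2√3 ℏ ≈ 3.464ℏ.
For m_l = -1: cos θ = -1/√12, θ ≈ 106.78°.
L_z,max = lℏ = 3ℏ.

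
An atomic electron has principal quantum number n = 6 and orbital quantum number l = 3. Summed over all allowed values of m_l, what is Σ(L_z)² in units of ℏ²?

Σ(L_z)² = 28 ℏ²

The allowed m_l values are -3, -2, -1, 0, 1, 2, 3.
Σ m_l² = l(l+1)(2l+1)/3 = 3·4·7/3 = 28.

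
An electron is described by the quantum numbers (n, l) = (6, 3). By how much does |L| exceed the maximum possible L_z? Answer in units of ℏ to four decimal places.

|L| = 2√3 ℏ ≈ 3.4641ℏ, while L_z,max = lℏ = 3ℏ.
The difference is (2√3 − 3)ℏ ≈ 0.4641ℏ.

|L| − L_z,max ≈ 0.4641ℏ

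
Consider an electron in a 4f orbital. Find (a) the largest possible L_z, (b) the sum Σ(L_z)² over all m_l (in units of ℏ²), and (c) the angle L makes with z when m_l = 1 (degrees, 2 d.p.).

L_z,max = 3ℏ; Σ(L_z)² = 28 ℏ²; θ(m_l=1) ≈ 73.22°

For 4f, l = 3.
L_z,max = lℏ = 3ℏ.
Σ m_l² = 28, so Σ(L_z)² = 28 ℏ².
For m_l = 1: cos θ = 1/√12, θ ≈ 73.22°.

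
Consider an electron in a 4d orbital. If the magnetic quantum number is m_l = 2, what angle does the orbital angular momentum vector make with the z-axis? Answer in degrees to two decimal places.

The 4d subshell has l = 2.
|L| = ℏ√(l(l+1)) = √6 ℏ.
L_z = m_l ℏ = 2ℏ.
cos θ = L_z/|L| = 2/√6, so θ ≈ 35.26°.

θ ≈ 35.26°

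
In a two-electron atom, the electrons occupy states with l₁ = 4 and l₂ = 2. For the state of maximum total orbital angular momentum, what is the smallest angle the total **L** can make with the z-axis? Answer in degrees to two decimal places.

L runs from |4 − 2| = 2 to 4 + 2 = 6.
Allowed values: L = 2, 3, 4, 5, 6.
The maximum is L = 6, with |L_tot| = ℏ√(6·7) = √42 ℏ.
The minimum angle with z is arccos(6/√42) ≈ 22.21°.

θ_min ≈ 22.21°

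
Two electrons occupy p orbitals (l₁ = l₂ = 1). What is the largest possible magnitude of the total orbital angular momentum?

|L_tot|_max = √6 ℏ ≈ 2.449ℏ

By the triangle rule, |l₁ − l₂| ≤ L ≤ l₁ + l₂.
So L can be 0, 1, 2.
The largest magnitude corresponds to L = 2: |L_tot| = ℏ√(2·3) = √6 ℏ.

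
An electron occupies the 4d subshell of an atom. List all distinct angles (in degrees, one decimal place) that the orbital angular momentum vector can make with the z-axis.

θ ∈ {35.3°, 65.9°, 90.0°, 114.1°, 144.7°}

4d means n = 4, l = 2.
|L| = ℏ√(l(l+1)) = √6 ℏ.
cos θ = m_l/√6 for each m_l ∈ {-2, -1, 0, 1, 2}.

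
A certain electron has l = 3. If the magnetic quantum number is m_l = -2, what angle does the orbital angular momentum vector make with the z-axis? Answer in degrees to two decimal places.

θ ≈ 125.26°

|L| = ℏ√(l(l+1)) = 2√3 ℏ.
L_z = m_l ℏ = −2ℏ.
cos θ = L_z/|L| = -2/√12, so θ ≈ 125.26°.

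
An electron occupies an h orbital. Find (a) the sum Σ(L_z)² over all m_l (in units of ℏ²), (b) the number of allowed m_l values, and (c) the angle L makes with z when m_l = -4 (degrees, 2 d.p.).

An h state has l = 5.
Σ m_l² = 110, so Σ(L_z)² = 110 ℏ².
There are 2l+1 = 11 values of m_l.
For m_l = -4: cos θ = -4/√30, θ ≈ 136.91°.

Σ(L_z)² = 110 ℏ²; 11 values; θ(m_l=-4) ≈ 136.91°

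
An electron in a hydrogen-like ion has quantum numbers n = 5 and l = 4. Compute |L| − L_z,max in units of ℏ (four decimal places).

|L| − L_z,max ≈ 0.4721ℏ

|L| = 2√5 ℏ ≈ 4.4721ℏ, while L_z,max = lℏ = 4ℏ.
The difference is (2√5 − 4)ℏ ≈ 0.4721ℏ.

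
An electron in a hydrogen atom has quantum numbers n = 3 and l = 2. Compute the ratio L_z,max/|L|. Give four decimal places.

|L| = √6 ℏ ≈ 2.4495ℏ, while L_z,max = lℏ = 2ℏ.
L_z,max/|L| = 2/√6 = 0.8165.

L_z,max/|L| = 0.8165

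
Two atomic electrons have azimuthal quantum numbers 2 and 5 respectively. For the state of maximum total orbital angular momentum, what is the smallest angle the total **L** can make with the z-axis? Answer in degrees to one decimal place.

θ_min ≈ 20.7°

By the triangle rule, |l₁ − l₂| ≤ L ≤ l₁ + l₂.
Allowed values: L = 3, 4, 5, 6, 7.
The maximum is L = 7, with |L_tot| = ℏ√(7·8) = 2√14 ℏ.
The minimum angle with z is arccos(7/√56) ≈ 20.7°.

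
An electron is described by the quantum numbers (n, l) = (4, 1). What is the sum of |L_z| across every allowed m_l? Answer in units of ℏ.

The allowed m_l values are -1, 0, 1.
Σ|m_l| = 2(1+2+…+1) = 2.

Σ|L_z| = 2 ℏ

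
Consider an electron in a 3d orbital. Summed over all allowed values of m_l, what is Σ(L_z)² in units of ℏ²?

Σ(L_z)² = 10 ℏ²

3d means n = 3, l = 2.
m_l ∈ {-2, -1, 0, 1, 2}.
Σ m_l² = 2·(1 + 4) = 10.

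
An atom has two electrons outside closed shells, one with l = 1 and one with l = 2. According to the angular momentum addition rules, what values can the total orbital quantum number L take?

L runs from |1 − 2| = 1 to 1 + 2 = 3.
So L can be 1, 2, 3.

L = 1, 2, 3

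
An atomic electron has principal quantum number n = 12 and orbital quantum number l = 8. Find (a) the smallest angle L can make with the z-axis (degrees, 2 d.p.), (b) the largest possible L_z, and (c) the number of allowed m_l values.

cos θ_min = 8/√72, so θ_min ≈ 19.47°.
L_z,max = lℏ = 8ℏ.
There are 2l+1 = 17 values of m_l.

θ_min ≈ 19.47°; L_z,max = 8ℏ; 17 values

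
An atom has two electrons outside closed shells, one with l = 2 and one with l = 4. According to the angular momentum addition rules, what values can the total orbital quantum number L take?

L runs from |2 − 4| = 2 to 2 + 4 = 6.
Allowed values: L = 2, 3, 4, 5, 6.

L = 2, 3, 4, 5, 6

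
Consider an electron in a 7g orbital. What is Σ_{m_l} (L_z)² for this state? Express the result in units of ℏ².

The 7g subshell has l = 4.
m_l ∈ {-4, -3, -2, -1, 0, 1, 2, 3, 4}.
Σ m_l² = 2·(1 + 4 + 9 + 16) = 60.

Σ(L_z)² = 60 ℏ²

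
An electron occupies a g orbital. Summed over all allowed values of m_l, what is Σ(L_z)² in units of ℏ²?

For a g orbital, l = 4.
m_l ∈ {-4, -3, -2, -1, 0, 1, 2, 3, 4}.
Σ m_l² = 2·(1 + 4 + 9 + 16) = 60.

Σ(L_z)² = 60 ℏ²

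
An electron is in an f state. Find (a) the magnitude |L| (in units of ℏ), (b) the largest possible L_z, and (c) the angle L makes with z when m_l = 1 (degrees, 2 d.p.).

|L| = 2√3 ℏ ≈ 3.464ℏ; L_z,max = 3ℏ; θ(m_l=1) ≈ 73.22°

An f state has l = 3.
|L| = ℏ√(3·4) = 2√3 ℏ ≈ 3.464ℏ.
L_z,max = lℏ = 3ℏ.
For m_l = 1: cos θ = 1/√12, θ ≈ 73.22°.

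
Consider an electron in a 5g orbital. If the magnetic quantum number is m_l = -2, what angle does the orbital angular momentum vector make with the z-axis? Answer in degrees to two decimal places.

5g means n = 5, l = 4.
|L|² = l(l+1)ℏ² = 20ℏ², so |L| = 2√5 ℏ.
L_z = m_l ℏ = −2ℏ.
cos θ = L_z/|L| = -2/√20, so θ ≈ 116.57°.

θ ≈ 116.57°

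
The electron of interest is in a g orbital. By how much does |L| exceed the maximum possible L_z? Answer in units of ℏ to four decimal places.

|L| − L_z,max ≈ 0.4721ℏ

For a g orbital, l = 4.
|L| = 2√5 ℏ ≈ 4.4721ℏ, while L_z,max = lℏ = 4ℏ.
The difference is (2√5 − 4)ℏ ≈ 0.4721ℏ.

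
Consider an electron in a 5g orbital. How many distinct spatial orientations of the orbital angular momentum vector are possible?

For 5g, l = 4.
The number of m_l values is 2l + 1 = 2·4 + 1 = 9.

9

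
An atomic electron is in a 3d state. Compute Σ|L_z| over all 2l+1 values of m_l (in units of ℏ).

3d means n = 3, l = 2.
m_l ∈ {-2, -1, 0, 1, 2}.
Σ|m_l| = l(l+1) = 6.

Σ|L_z| = 6 ℏ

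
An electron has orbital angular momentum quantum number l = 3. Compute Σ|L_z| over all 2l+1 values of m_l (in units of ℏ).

Σ|L_z| = 12 ℏ

m_l ∈ {-3, -2, -1, 0, 1, 2, 3}.
Σ|m_l| = 2·3(3+1)/2 = 12.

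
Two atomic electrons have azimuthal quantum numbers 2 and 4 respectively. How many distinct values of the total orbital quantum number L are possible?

L runs from |2 − 4| = 2 to 2 + 4 = 6.
L ∈ {2, 3, 4, 5, 6}.
That is 5 values.

5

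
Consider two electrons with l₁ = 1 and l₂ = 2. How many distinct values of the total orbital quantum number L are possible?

3

By the triangle rule, |l₁ − l₂| ≤ L ≤ l₁ + l₂.
Allowed values: L = 1, 2, 3.
That is 3 values.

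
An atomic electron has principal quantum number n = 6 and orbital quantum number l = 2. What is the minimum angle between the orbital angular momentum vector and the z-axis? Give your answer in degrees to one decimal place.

|L| = √(l(l+1)) ℏ = √6 ℏ.
The smallest angle corresponds to the largest L_z, i.e. m_l = l = 2, giving L_z = 2ℏ.
cos θ_min = 2/√6, so θ_min ≈ 35.3°.

θ_min ≈ 35.3°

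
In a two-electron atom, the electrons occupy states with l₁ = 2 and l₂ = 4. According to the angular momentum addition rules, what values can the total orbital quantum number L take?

L runs from |2 − 4| = 2 to 2 + 4 = 6.
So L can be 2, 3, 4, 5, 6.

L = 2, 3, 4, 5, 6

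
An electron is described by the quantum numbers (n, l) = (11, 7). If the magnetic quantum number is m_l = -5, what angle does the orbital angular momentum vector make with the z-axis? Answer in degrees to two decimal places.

θ ≈ 131.92°

|L|² = l(l+1)ℏ² = 56ℏ², so |L| = 2√14 ℏ.
L_z = m_l ℏ = −5ℏ.
cos θ = L_z/|L| = -5/√56, so θ ≈ 131.92°.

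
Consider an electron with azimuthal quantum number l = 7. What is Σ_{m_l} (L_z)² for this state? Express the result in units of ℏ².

m_l runs from −7 to 7, i.e. {-7, -6, -5, -4, -3, -2, -1, 0, 1, 2, 3, 4, 5, 6, 7}.
Summing m² from −7 to 7: Σ m_l² = 280.

Σ(L_z)² = 280 ℏ²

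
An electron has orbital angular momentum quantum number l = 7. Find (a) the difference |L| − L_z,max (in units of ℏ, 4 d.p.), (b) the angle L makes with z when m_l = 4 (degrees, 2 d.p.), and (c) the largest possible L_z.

|L| − L_z,max = (2√14 − 7)ℏ ≈ 0.4833ℏ.
For m_l = 4: cos θ = 4/√56, θ ≈ 57.69°.
L_z,max = lℏ = 7ℏ.

|L|−L_z,max ≈ 0.4833ℏ; θ(m_l=4) ≈ 57.69°; L_z,max = 7ℏ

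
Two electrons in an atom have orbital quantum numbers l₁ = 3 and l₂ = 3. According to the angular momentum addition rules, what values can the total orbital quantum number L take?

By the triangle rule, |l₁ − l₂| ≤ L ≤ l₁ + l₂.
So L can be 0, 1, 2, 3, 4, 5, 6.

L = 0, 1, 2, 3, 4, 5, 6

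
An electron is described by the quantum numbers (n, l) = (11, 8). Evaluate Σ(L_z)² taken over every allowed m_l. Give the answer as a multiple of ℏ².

Σ(L_z)² = 408 ℏ²

The allowed m_l values are -8, -7, -6, -5, -4, -3, -2, -1, 0, 1, 2, 3, 4, 5, 6, 7, 8.
Summing m² from −8 to 8: Σ m_l² = 408.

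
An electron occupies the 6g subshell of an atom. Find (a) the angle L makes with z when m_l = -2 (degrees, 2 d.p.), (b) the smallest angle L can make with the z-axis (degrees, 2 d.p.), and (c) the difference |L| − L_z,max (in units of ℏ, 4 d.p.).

θ(m_l=-2) ≈ 116.57°; θ_min ≈ 26.57°; |L|−L_z,max ≈ 0.4721ℏ

The 6g subshell has l = 4.
For m_l = -2: cos θ = -2/√20, θ ≈ 116.57°.
cos θ_min = 4/√20, so θ_min ≈ 26.57°.
|L| − L_z,max = (2√5 − 4)ℏ ≈ 0.4721ℏ.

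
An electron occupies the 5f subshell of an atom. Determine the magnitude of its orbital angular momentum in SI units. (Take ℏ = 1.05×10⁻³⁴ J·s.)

5f means n = 5, l = 3.
|L| = ℏ√(l(l+1)) = ℏ√(3·4) = 2√3 ℏ
Numerically, |L| = 3.464 × (1.05×10⁻³⁴ J·s) = 3.64×10⁻³⁴ J·s.

|L| = 3.64×10⁻³⁴ J·s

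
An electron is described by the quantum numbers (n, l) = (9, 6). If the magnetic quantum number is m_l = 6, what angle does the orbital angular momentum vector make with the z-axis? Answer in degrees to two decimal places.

|L|² = l(l+1)ℏ² = 42ℏ², so |L| = √42 ℏ.
L_z = m_l ℏ = 6ℏ.
cos θ = L_z/|L| = 6/√42, so θ ≈ 22.21°.

θ ≈ 22.21°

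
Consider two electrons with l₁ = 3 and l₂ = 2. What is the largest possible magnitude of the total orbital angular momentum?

|L_tot|_max = √30 ℏ ≈ 5.477ℏ

By the triangle rule, |l₁ − l₂| ≤ L ≤ l₁ + l₂.
Allowed values: L = 1, 2, 3, 4, 5.
The largest magnitude corresponds to L = 5: |L_tot| = ℏ√(5·6) = √30 ℏ.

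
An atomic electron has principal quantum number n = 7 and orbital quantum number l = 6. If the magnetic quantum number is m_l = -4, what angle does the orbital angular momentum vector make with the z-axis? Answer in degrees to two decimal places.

θ ≈ 128.11°

|L| = ℏ√(l(l+1)) = √42 ℏ.
L_z = m_l ℏ = −4ℏ.
cos θ = L_z/|L| = -4/√42, so θ ≈ 128.11°.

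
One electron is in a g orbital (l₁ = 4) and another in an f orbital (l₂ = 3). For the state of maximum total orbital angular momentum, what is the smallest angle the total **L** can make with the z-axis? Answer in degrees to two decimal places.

L runs from |4 − 3| = 1 to 4 + 3 = 7.
So L can be 1, 2, 3, 4, 5, 6, 7.
The maximum is L = 7, with |L_tot| = ℏ√(7·8) = 2√14 ℏ.
The minimum angle with z is arccos(7/√56) ≈ 20.70°.

θ_min ≈ 20.70°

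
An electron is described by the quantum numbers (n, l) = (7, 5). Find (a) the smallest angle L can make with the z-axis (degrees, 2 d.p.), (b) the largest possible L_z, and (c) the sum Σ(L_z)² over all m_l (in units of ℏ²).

θ_min ≈ 24.09°; L_z,max = 5ℏ; Σ(L_z)² = 110 ℏ²

cos θ_min = 5/√30, so θ_min ≈ 24.09°.
L_z,max = lℏ = 5ℏ.
Σ m_l² = 110, so Σ(L_z)² = 110 ℏ².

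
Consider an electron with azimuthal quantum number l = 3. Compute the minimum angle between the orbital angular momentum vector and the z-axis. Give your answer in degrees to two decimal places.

|L|² = l(l+1)ℏ² = 12ℏ², so |L| = 2√3 ℏ.
The smallest angle corresponds to the largest L_z, i.e. m_l = l = 3, giving L_z = 3ℏ.
cos θ_min = 3/√12, so θ_min ≈ 30.00°.

θ_min ≈ 30.00°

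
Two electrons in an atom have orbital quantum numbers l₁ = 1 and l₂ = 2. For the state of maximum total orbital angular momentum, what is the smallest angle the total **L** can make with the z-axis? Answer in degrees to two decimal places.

L runs from |1 − 2| = 1 to 1 + 2 = 3.
L ∈ {1, 2, 3}.
The maximum is L = 3, with |L_tot| = ℏ√(3·4) = 2√3 ℏ.
The minimum angle with z is arccos(3/√12) ≈ 30.00°.

θ_min ≈ 30.00°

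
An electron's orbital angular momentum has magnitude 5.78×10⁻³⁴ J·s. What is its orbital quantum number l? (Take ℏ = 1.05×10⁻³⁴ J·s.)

l = 5

Dividing by ℏ: |L|/ℏ ≈ 5.505.
l(l+1) ≈ 5.505² ≈ 30.30, so l = 5.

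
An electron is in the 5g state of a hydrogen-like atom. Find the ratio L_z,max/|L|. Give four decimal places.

L_z,max/|L| = 0.8944

5g means n = 5, l = 4.
|L| = 2√5 ℏ ≈ 4.4721ℏ, while L_z,max = lℏ = 4ℏ.
L_z,max/|L| = 4/√20 = 0.8944.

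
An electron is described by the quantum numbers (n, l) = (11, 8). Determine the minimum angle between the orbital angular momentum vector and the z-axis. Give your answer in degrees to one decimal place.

|L| = √(l(l+1)) ℏ = 6√2 ℏ.
The smallest angle corresponds to the largest L_z, i.e. m_l = l = 8, giving L_z = 8ℏ.
cos θ_min = 8/√72, so θ_min ≈ 19.5°.

θ_min ≈ 19.5°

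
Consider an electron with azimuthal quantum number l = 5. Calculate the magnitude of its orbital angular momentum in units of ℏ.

|L| = √30 ℏ ≈ 5.477ℏ

|L| = ℏ√(l(l+1)) = ℏ√(5·6) = √30 ℏ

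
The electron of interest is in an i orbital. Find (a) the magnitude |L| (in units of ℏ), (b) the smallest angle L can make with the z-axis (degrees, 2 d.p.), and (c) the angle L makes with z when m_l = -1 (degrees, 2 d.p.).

|L| = √42 ℏ ≈ 6.481ℏ; θ_min ≈ 22.21°; θ(m_l=-1) ≈ 98.88°

An i state has l = 6.
|L| = ℏ√(6·7) = √42 ℏ ≈ 6.481ℏ.
cos θ_min = 6/√42, so θ_min ≈ 22.21°.
For m_l = -1: cos θ = -1/√42, θ ≈ 98.88°.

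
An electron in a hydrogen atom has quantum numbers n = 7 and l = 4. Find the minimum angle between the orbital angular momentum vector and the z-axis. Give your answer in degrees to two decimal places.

|L| = ℏ√(l(l+1)) = 2√5 ℏ.
The smallest angle corresponds to the largest L_z, i.e. m_l = l = 4, giving L_z = 4ℏ.
cos θ_min = 4/√20, so θ_min ≈ 26.57°.

θ_min ≈ 26.57°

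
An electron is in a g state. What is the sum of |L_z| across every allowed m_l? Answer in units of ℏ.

Σ|L_z| = 20 ℏ

A g state has l = 4.
m_l runs from −4 to 4, i.e. {-4, -3, -2, -1, 0, 1, 2, 3, 4}.
Σ|m_l| = l(l+1) = 20.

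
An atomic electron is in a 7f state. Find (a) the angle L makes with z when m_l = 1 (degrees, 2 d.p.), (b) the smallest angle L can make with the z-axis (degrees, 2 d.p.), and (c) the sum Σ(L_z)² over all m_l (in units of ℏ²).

θ(m_l=1) ≈ 73.22°; θ_min ≈ 30.00°; Σ(L_z)² = 28 ℏ²

7f means n = 7, l = 3.
For m_l = 1: cos θ = 1/√12, θ ≈ 73.22°.
cos θ_min = 3/√12, so θ_min ≈ 30.00°.
Σ m_l² = 28, so Σ(L_z)² = 28 ℏ².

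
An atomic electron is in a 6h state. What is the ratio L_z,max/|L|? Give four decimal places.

L_z,max/|L| = 0.9129

6h means n = 6, l = 5.
|L| = √30 ℏ ≈ 5.4772ℏ, while L_z,max = lℏ = 5ℏ.
L_z,max/|L| = 5/√30 = 0.9129.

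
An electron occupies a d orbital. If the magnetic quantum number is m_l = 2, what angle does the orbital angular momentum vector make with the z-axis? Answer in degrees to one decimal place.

θ ≈ 35.3°

The letter d corresponds to l = 2.
|L| = ℏ√(l(l+1)) = √6 ℏ.
L_z = m_l ℏ = 2ℏ.
cos θ = L_z/|L| = 2/√6, so θ ≈ 35.3°.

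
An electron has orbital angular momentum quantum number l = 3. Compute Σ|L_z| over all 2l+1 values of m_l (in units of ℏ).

Σ|L_z| = 12 ℏ

The allowed m_l values are -3, -2, -1, 0, 1, 2, 3.
Σ|m_l| = l(l+1) = 12.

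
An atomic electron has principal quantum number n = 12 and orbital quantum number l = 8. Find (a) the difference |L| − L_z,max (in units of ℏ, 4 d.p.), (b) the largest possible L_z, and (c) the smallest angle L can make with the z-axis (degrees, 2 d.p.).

|L| − L_z,max = (6√2 − 8)ℏ ≈ 0.4853ℏ.
L_z,max = lℏ = 8ℏ.
cos θ_min = 8/√72, so θ_min ≈ 19.47°.

|L|−L_z,max ≈ 0.4853ℏ; L_z,max = 8ℏ; θ_min ≈ 19.47°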